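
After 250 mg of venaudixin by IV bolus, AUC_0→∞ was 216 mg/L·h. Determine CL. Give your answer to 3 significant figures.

CL = 1.16 L/h

CL = Dose_iv / AUC_0→∞
   = 250 / 216 = 1.15741 L/h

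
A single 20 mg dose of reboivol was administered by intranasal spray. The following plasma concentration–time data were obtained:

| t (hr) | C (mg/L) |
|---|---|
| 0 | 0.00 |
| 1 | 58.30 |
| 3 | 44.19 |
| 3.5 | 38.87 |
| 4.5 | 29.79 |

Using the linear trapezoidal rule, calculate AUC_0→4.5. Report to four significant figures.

Trapezoidal AUC_0→4.5:
  [0→1]: (0.00+58.30)/2 × 1 = 29.15
  [1→3]: (58.30+44.19)/2 × 2 = 102.49
  [3→3.5]: (44.19+38.87)/2 × 0.5 = 20.765
  [3.5→4.5]: (38.87+29.79)/2 × 1 = 34.33
  Sum = 186.735 mg/L·hr

AUC = 186.7 mg/L·hr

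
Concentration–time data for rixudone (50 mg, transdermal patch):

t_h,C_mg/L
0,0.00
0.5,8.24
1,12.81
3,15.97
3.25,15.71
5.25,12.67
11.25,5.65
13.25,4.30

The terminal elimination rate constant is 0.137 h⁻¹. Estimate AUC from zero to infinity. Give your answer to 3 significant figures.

Trapezoidal AUC_0→13.25:
  [0→0.5]: (0.00+8.24)/2 × 0.5 = 2.06
  [0.5→1]: (8.24+12.81)/2 × 0.5 = 5.2625
  [1→3]: (12.81+15.97)/2 × 2 = 28.78
  [3→3.25]: (15.97+15.71)/2 × 0.25 = 3.96
  [3.25→5.25]: (15.71+12.67)/2 × 2 = 28.38
  [5.25→11.25]: (12.67+5.65)/2 × 6 = 54.96
  [11.25→13.25]: (5.65+4.30)/2 × 2 = 9.95
  Sum = 133.3525 mg/L·h
Extrapolated tail: C_last / k_e = 4.30 / 0.137 = 31.387
AUC_0→∞ = 133.3525 + 31.387 = 164.7395 mg/L·h

AUC = 165 mg/L·h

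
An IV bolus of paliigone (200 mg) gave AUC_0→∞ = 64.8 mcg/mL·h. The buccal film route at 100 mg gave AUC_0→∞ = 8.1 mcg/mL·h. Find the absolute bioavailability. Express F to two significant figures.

F = 0.25

F = (AUC_ev / D_ev) / (AUC_iv / D_iv)
  = (8.1/100) / (64.8/200)
  = 0.081 / 0.324 = 0.2500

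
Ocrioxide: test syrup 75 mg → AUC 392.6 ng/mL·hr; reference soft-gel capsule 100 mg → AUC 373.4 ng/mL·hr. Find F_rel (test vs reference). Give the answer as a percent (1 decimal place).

F_rel = 140.2%

F_rel = (AUC_test/D_test) / (AUC_ref/D_ref)
      = (392.6/75) / (373.4/100)
      = 5.23467 / 3.734 = 1.4019 = 140.19%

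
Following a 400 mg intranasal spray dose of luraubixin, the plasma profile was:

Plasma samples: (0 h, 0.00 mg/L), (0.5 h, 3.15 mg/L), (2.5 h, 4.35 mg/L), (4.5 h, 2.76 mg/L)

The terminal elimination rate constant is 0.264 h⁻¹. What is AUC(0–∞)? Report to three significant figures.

AUC = 25.9 mg/L·h

Trapezoidal AUC_0→4.5:
  [0→0.5]: (0.00+3.15)/2 × 0.5 = 0.7875
  [0.5→2.5]: (3.15+4.35)/2 × 2 = 7.5
  [2.5→4.5]: (4.35+2.76)/2 × 2 = 7.11
  Sum = 15.3975 mg/L·h
Extrapolated tail: C_last / k_e = 2.76 / 0.264 = 10.455
AUC_0→∞ = 15.3975 + 10.455 = 25.8525 mg/L·h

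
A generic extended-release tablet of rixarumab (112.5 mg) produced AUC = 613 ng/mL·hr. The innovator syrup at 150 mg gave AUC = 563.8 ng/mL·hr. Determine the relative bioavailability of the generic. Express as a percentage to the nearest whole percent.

F_rel = 145%

F_rel = (AUC_test/D_test) / (AUC_ref/D_ref)
      = (613/112.5) / (563.8/150)
      = 5.44889 / 3.75867 = 1.4497 = 144.97%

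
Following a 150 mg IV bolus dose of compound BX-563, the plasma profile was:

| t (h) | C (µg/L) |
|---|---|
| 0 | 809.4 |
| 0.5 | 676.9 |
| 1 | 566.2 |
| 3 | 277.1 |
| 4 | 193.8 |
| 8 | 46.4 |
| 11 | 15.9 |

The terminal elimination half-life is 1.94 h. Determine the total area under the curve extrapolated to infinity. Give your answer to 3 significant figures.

AUC = 2380 µg/L·h

Trapezoidal AUC_0→11:
  [0→0.5]: (809.4+676.9)/2 × 0.5 = 371.575
  [0.5→1]: (676.9+566.2)/2 × 0.5 = 310.775
  [1→3]: (566.2+277.1)/2 × 2 = 843.3
  [3→4]: (277.1+193.8)/2 × 1 = 235.45
  [4→8]: (193.8+46.4)/2 × 4 = 480.4
  [8→11]: (46.4+15.9)/2 × 3 = 93.45
  Sum = 2334.95 µg/L·h
k_e = ln2 / t½ = 0.693147 / 1.94 = 0.3573 h^-1
Extrapolated tail: C_last / k_e = 15.9 / 0.3573 = 44.500
AUC_0→∞ = 2334.95 + 44.500 = 2379.45 µg/L·h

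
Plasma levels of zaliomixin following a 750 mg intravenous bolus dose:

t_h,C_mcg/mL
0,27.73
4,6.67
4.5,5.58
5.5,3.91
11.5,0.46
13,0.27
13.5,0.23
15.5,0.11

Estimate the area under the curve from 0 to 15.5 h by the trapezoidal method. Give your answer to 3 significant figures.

AUC = 90.7 mcg/mL·h

Trapezoidal AUC_0→15.5:
  [0→4]: (27.73+6.67)/2 × 4 = 68.8
  [4→4.5]: (6.67+5.58)/2 × 0.5 = 3.0625
  [4.5→5.5]: (5.58+3.91)/2 × 1 = 4.745
  [5.5→11.5]: (3.91+0.46)/2 × 6 = 13.11
  [11.5→13]: (0.46+0.27)/2 × 1.5 = 0.5475
  [13→13.5]: (0.27+0.23)/2 × 0.5 = 0.125
  [13.5→15.5]: (0.23+0.11)/2 × 2 = 0.34
  Sum = 90.73 mcg/mL·h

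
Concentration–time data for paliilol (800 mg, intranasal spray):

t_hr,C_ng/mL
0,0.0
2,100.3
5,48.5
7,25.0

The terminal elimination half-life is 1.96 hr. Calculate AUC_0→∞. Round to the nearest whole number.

AUC = 468 ng/mL·hr

Trapezoidal AUC_0→7:
  [0→2]: (0.0+100.3)/2 × 2 = 100.3
  [2→5]: (100.3+48.5)/2 × 3 = 223.2
  [5→7]: (48.5+25.0)/2 × 2 = 73.5
  Sum = 397.0 ng/mL·hr
k_e = ln2 / t½ = 0.693147 / 1.96 = 0.3536 hr^-1
Extrapolated tail: C_last / k_e = 25.0 / 0.3536 = 70.701
AUC_0→∞ = 397.0 + 70.701 = 467.701 ng/mL·hr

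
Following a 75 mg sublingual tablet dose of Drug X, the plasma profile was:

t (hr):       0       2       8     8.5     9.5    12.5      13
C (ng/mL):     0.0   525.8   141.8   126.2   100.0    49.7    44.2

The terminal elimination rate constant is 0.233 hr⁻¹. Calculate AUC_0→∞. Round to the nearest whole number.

AUC = 3146 ng/mL·hr

Trapezoidal AUC_0→13:
  [0→2]: (0.0+525.8)/2 × 2 = 525.8
  [2→8]: (525.8+141.8)/2 × 6 = 2002.8
  [8→8.5]: (141.8+126.2)/2 × 0.5 = 67.0
  [8.5→9.5]: (126.2+100.0)/2 × 1 = 113.1
  [9.5→12.5]: (100.0+49.7)/2 × 3 = 224.55
  [12.5→13]: (49.7+44.2)/2 × 0.5 = 23.475
  Sum = 2956.725 ng/mL·hr
Extrapolated tail: C_last / k_e = 44.2 / 0.233 = 189.700
AUC_0→∞ = 2956.725 + 189.700 = 3146.425 ng/mL·hr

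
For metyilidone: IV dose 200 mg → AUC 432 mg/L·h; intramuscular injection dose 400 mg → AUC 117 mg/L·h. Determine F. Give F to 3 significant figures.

F = (AUC_ev / D_ev) / (AUC_iv / D_iv)
  = (117/400) / (432/200)
  = 0.2925 / 2.16 = 0.1354

F = 0.135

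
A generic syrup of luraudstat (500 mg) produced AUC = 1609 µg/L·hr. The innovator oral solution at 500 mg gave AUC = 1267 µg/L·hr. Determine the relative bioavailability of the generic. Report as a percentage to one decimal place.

F_rel = 127.0%

F_rel = (AUC_test/D_test) / (AUC_ref/D_ref)
      = (1609/500) / (1267/500)
      = 3.218 / 2.534 = 1.2699 = 126.99%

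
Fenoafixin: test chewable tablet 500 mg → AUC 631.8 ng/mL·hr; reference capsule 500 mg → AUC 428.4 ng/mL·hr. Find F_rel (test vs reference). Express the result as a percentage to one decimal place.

F_rel = (AUC_test/D_test) / (AUC_ref/D_ref)
      = (631.8/500) / (428.4/500)
      = 1.2636 / 0.8568 = 1.4748 = 147.48%

F_rel = 147.5%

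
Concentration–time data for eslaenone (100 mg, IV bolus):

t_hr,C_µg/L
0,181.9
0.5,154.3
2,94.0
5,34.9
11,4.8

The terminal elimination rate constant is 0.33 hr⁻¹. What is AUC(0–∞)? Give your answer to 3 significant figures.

AUC = 597 µg/L·hr

Trapezoidal AUC_0→11:
  [0→0.5]: (181.9+154.3)/2 × 0.5 = 84.05
  [0.5→2]: (154.3+94.0)/2 × 1.5 = 186.225
  [2→5]: (94.0+34.9)/2 × 3 = 193.35
  [5→11]: (34.9+4.8)/2 × 6 = 119.1
  Sum = 582.725 µg/L·hr
Extrapolated tail: C_last / k_e = 4.8 / 0.33 = 14.545
AUC_0→∞ = 582.725 + 14.545 = 597.27 µg/L·hr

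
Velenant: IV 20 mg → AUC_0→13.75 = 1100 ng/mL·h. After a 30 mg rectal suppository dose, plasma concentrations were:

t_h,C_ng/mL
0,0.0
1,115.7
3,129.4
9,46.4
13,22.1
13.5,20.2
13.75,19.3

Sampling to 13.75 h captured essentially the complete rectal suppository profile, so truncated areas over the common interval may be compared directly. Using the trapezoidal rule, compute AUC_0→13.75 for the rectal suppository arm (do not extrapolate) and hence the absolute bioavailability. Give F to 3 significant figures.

Trapezoidal AUC_0→13.75 (rectal suppository):
  [0→1]: (0.0+115.7)/2 × 1 = 57.85
  [1→3]: (115.7+129.4)/2 × 2 = 245.1
  [3→9]: (129.4+46.4)/2 × 6 = 527.4
  [9→13]: (46.4+22.1)/2 × 4 = 137.0
  [13→13.5]: (22.1+20.2)/2 × 0.5 = 10.575
  [13.5→13.75]: (20.2+19.3)/2 × 0.25 = 4.9375
  Sum = 982.8625 ng/mL·h
F = (AUC_ev/D_ev)/(AUC_iv/D_iv) = (982.8625/30)/(1100/20) = 32.7621/55 = 0.5957

F = 0.596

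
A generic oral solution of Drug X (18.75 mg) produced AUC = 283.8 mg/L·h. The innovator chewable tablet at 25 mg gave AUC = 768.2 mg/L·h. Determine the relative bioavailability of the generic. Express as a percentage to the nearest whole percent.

F_rel = 49%

F_rel = (AUC_test/D_test) / (AUC_ref/D_ref)
      = (283.8/18.75) / (768.2/25)
      = 15.136 / 30.728 = 0.4926 = 49.26%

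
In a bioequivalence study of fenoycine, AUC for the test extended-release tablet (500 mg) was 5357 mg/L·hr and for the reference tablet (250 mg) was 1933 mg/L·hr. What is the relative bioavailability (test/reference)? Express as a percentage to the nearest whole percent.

F_rel = 139%

F_rel = (AUC_test/D_test) / (AUC_ref/D_ref)
      = (5357/500) / (1933/250)
      = 10.714 / 7.732 = 1.3857 = 138.57%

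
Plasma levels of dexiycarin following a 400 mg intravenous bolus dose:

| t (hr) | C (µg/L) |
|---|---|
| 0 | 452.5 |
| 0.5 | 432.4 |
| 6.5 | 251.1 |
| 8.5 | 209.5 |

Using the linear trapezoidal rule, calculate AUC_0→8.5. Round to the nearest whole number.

Trapezoidal AUC_0→8.5:
  [0→0.5]: (452.5+432.4)/2 × 0.5 = 221.225
  [0.5→6.5]: (432.4+251.1)/2 × 6 = 2050.5
  [6.5→8.5]: (251.1+209.5)/2 × 2 = 460.6
  Sum = 2732.325 µg/L·hr

AUC = 2732 µg/L·hr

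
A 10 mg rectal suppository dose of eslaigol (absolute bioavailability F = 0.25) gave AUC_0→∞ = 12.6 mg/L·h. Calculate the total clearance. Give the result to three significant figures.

CL = F × Dose / AUC_0→∞
   = 0.25 × 10 / 12.6 = 0.198413 L/h

CL = 0.198 L/h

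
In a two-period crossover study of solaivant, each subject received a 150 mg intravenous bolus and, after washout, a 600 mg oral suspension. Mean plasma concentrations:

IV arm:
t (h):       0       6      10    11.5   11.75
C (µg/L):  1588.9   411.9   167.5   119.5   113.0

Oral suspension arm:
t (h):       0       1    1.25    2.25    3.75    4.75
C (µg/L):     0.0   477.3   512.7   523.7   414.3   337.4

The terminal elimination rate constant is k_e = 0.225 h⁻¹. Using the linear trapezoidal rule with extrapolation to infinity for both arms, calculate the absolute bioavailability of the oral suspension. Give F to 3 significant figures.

Trapezoidal AUC_0→11.75 (IV):
  [0→6]: (1588.9+411.9)/2 × 6 = 6002.4
  [6→10]: (411.9+167.5)/2 × 4 = 1158.8
  [10→11.5]: (167.5+119.5)/2 × 1.5 = 215.25
  [11.5→11.75]: (119.5+113.0)/2 × 0.25 = 29.0625
  Sum = 7405.5125 µg/L·h
IV tail: 113.0/0.225 = 502.222; AUC_iv,0→∞ = 7405.5125 + 502.222 = 7907.7345 µg/L·h
Trapezoidal AUC_0→4.75 (oral suspension):
  [0→1]: (0.0+477.3)/2 × 1 = 238.65
  [1→1.25]: (477.3+512.7)/2 × 0.25 = 123.75
  [1.25→2.25]: (512.7+523.7)/2 × 1 = 518.2
  [2.25→3.75]: (523.7+414.3)/2 × 1.5 = 703.5
  [3.75→4.75]: (414.3+337.4)/2 × 1 = 375.85
  Sum = 1959.95 µg/L·h
oral suspension tail: 337.4/0.225 = 1499.556; AUC_ev,0→∞ = 1959.95 + 1499.556 = 3459.506 µg/L·h
F = (AUC_ev/D_ev)/(AUC_iv/D_iv) = (3459.506/600)/(7907.7345/150) = 5.76584/52.71823 = 0.1094

F = 0.109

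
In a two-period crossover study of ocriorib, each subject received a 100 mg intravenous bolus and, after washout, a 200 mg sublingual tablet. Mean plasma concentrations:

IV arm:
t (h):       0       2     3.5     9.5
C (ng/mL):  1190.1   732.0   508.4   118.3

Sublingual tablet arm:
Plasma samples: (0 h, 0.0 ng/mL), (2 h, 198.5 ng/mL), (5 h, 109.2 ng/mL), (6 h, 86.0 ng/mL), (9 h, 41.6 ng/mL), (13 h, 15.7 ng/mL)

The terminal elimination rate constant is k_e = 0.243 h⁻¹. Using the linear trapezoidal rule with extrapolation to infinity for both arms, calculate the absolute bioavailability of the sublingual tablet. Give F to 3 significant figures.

Trapezoidal AUC_0→9.5 (IV):
  [0→2]: (1190.1+732.0)/2 × 2 = 1922.1
  [2→3.5]: (732.0+508.4)/2 × 1.5 = 930.3
  [3.5→9.5]: (508.4+118.3)/2 × 6 = 1880.1
  Sum = 4732.5 ng/mL·h
IV tail: 118.3/0.243 = 486.831; AUC_iv,0→∞ = 4732.5 + 486.831 = 5219.331 ng/mL·h
Trapezoidal AUC_0→13 (sublingual tablet):
  [0→2]: (0.0+198.5)/2 × 2 = 198.5
  [2→5]: (198.5+109.2)/2 × 3 = 461.55
  [5→6]: (109.2+86.0)/2 × 1 = 97.6
  [6→9]: (86.0+41.6)/2 × 3 = 191.4
  [9→13]: (41.6+15.7)/2 × 4 = 114.6
  Sum = 1063.65 ng/mL·h
sublingual tablet tail: 15.7/0.243 = 64.609; AUC_ev,0→∞ = 1063.65 + 64.609 = 1128.259 ng/mL·h
F = (AUC_ev/D_ev)/(AUC_iv/D_iv) = (1128.259/200)/(5219.331/100) = 5.641295/52.19331 = 0.1081

F = 0.108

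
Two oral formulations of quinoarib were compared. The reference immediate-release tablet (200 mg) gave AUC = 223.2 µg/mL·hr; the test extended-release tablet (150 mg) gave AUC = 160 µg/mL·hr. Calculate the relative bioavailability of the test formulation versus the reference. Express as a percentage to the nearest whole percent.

F_rel = (AUC_test/D_test) / (AUC_ref/D_ref)
      = (160/150) / (223.2/200)
      = 1.06667 / 1.116 = 0.9558 = 95.58%

F_rel = 96%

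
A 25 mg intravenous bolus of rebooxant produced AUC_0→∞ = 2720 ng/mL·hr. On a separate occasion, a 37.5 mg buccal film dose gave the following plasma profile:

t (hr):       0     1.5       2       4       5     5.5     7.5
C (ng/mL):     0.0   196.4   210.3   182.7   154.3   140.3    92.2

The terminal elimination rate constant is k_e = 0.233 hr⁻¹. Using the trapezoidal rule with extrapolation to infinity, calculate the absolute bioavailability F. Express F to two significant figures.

F = 0.37

Trapezoidal AUC_0→7.5 (buccal film):
  [0→1.5]: (0.0+196.4)/2 × 1.5 = 147.3
  [1.5→2]: (196.4+210.3)/2 × 0.5 = 101.675
  [2→4]: (210.3+182.7)/2 × 2 = 393.0
  [4→5]: (182.7+154.3)/2 × 1 = 168.5
  [5→5.5]: (154.3+140.3)/2 × 0.5 = 73.65
  [5.5→7.5]: (140.3+92.2)/2 × 2 = 232.5
  Sum = 1116.625 ng/mL·hr
Tail: C_last/k_e = 92.2/0.233 = 395.708
AUC_0→∞ (buccal film) = 1116.625 + 395.708 = 1512.333 ng/mL·hr
F = (AUC_ev/D_ev)/(AUC_iv/D_iv) = (1512.333/37.5)/(2720/25) = 40.32888/108.8 = 0.3707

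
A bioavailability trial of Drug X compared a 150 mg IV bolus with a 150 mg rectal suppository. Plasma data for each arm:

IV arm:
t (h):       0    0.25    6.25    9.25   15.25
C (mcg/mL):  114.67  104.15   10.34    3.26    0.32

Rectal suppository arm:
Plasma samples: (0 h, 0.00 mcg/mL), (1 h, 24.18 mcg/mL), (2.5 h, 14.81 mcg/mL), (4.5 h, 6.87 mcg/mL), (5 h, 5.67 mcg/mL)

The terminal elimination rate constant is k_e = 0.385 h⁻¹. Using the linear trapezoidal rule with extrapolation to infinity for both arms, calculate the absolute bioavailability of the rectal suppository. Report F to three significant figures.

F = 0.201

Trapezoidal AUC_0→15.25 (IV):
  [0→0.25]: (114.67+104.15)/2 × 0.25 = 27.3525
  [0.25→6.25]: (104.15+10.34)/2 × 6 = 343.47
  [6.25→9.25]: (10.34+3.26)/2 × 3 = 20.4
  [9.25→15.25]: (3.26+0.32)/2 × 6 = 10.74
  Sum = 401.9625 mcg/mL·h
IV tail: 0.32/0.385 = 0.831; AUC_iv,0→∞ = 401.9625 + 0.831 = 402.7935 mcg/mL·h
Trapezoidal AUC_0→5 (rectal suppository):
  [0→1]: (0.00+24.18)/2 × 1 = 12.09
  [1→2.5]: (24.18+14.81)/2 × 1.5 = 29.2425
  [2.5→4.5]: (14.81+6.87)/2 × 2 = 21.68
  [4.5→5]: (6.87+5.67)/2 × 0.5 = 3.135
  Sum = 66.1475 mcg/mL·h
rectal suppository tail: 5.67/0.385 = 14.727; AUC_ev,0→∞ = 66.1475 + 14.727 = 80.8745 mcg/mL·h
F = (AUC_ev/D_ev)/(AUC_iv/D_iv) = (80.8745/150)/(402.7935/150) = 0.539163/2.68529 = 0.2008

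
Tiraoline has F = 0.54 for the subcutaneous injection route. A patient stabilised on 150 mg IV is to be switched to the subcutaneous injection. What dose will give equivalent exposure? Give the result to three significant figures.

For equal systemic exposure: F × D_ev = D_iv
D_ev = D_iv / F = 150 / 0.54 = 277.778 mg

D_subcutaneous = 278 mg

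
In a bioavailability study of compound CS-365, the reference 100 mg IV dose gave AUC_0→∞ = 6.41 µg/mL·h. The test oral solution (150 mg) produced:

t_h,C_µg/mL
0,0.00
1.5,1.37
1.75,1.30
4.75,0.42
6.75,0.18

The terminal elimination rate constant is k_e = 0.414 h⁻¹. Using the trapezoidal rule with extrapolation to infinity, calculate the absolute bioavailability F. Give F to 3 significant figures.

F = 0.518

Trapezoidal AUC_0→6.75 (oral solution):
  [0→1.5]: (0.00+1.37)/2 × 1.5 = 1.0275
  [1.5→1.75]: (1.37+1.30)/2 × 0.25 = 0.33375
  [1.75→4.75]: (1.30+0.42)/2 × 3 = 2.58
  [4.75→6.75]: (0.42+0.18)/2 × 2 = 0.6
  Sum = 4.54125 µg/mL·h
Tail: C_last/k_e = 0.18/0.414 = 0.435
AUC_0→∞ (oral solution) = 4.54125 + 0.435 = 4.97625 µg/mL·h
F = (AUC_ev/D_ev)/(AUC_iv/D_iv) = (4.97625/150)/(6.41/100) = 0.033175/0.0641 = 0.5176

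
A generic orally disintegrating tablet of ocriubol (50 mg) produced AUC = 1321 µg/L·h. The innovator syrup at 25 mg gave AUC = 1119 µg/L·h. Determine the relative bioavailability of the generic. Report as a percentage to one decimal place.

F_rel = (AUC_test/D_test) / (AUC_ref/D_ref)
      = (1321/50) / (1119/25)
      = 26.42 / 44.76 = 0.5903 = 59.03%

F_rel = 59.0%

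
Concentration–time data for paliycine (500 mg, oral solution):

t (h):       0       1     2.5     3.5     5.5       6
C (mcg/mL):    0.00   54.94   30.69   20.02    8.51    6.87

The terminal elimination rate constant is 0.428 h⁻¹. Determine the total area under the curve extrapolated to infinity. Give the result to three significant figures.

AUC = 165 mcg/mL·h

Trapezoidal AUC_0→6:
  [0→1]: (0.00+54.94)/2 × 1 = 27.47
  [1→2.5]: (54.94+30.69)/2 × 1.5 = 64.2225
  [2.5→3.5]: (30.69+20.02)/2 × 1 = 25.355
  [3.5→5.5]: (20.02+8.51)/2 × 2 = 28.53
  [5.5→6]: (8.51+6.87)/2 × 0.5 = 3.845
  Sum = 149.4225 mcg/mL·h
Extrapolated tail: C_last / k_e = 6.87 / 0.428 = 16.051
AUC_0→∞ = 149.4225 + 16.051 = 165.4735 mcg/mL·h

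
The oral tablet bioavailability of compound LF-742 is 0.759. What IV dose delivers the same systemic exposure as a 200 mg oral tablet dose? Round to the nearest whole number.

Systemic exposure from an extravascular dose = F × D_ev, so the equivalent IV dose is F × D_ev.
D_iv = F × D_ev = 0.759 × 200 = 151.8 mg

D_iv = 152 mg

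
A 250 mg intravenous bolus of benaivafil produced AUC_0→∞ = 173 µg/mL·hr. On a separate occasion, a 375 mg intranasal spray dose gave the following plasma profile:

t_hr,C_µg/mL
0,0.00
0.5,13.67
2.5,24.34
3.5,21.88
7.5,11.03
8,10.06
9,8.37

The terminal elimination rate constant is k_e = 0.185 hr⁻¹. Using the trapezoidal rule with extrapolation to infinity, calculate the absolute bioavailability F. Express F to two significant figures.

Trapezoidal AUC_0→9 (intranasal spray):
  [0→0.5]: (0.00+13.67)/2 × 0.5 = 3.4175
  [0.5→2.5]: (13.67+24.34)/2 × 2 = 38.01
  [2.5→3.5]: (24.34+21.88)/2 × 1 = 23.11
  [3.5→7.5]: (21.88+11.03)/2 × 4 = 65.82
  [7.5→8]: (11.03+10.06)/2 × 0.5 = 5.2725
  [8→9]: (10.06+8.37)/2 × 1 = 9.215
  Sum = 144.845 µg/mL·hr
Tail: C_last/k_e = 8.37/0.185 = 45.243
AUC_0→∞ (intranasal spray) = 144.845 + 45.243 = 190.088 µg/mL·hr
F = (AUC_ev/D_ev)/(AUC_iv/D_iv) = (190.088/375)/(173/250) = 0.506901/0.692 = 0.7325

F = 0.73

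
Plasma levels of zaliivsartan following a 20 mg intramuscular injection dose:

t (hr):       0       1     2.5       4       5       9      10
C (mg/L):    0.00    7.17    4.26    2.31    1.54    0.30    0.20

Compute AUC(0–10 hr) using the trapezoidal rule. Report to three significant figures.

Trapezoidal AUC_0→10:
  [0→1]: (0.00+7.17)/2 × 1 = 3.585
  [1→2.5]: (7.17+4.26)/2 × 1.5 = 8.5725
  [2.5→4]: (4.26+2.31)/2 × 1.5 = 4.9275
  [4→5]: (2.31+1.54)/2 × 1 = 1.925
  [5→9]: (1.54+0.30)/2 × 4 = 3.68
  [9→10]: (0.30+0.20)/2 × 1 = 0.25
  Sum = 22.94 mg/L·hr

AUC = 22.9 mg/L·hr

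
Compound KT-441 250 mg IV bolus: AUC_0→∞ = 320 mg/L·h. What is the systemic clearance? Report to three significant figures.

CL = Dose_iv / AUC_0→∞
   = 250 / 320 = 0.78125 L/h

CL = 0.781 L/h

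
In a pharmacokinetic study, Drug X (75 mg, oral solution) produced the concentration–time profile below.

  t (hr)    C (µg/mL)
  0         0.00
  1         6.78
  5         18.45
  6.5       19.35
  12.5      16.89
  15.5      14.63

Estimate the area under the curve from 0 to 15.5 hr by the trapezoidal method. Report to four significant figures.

AUC = 238.2 µg/mL·hr

Trapezoidal AUC_0→15.5:
  [0→1]: (0.00+6.78)/2 × 1 = 3.39
  [1→5]: (6.78+18.45)/2 × 4 = 50.46
  [5→6.5]: (18.45+19.35)/2 × 1.5 = 28.35
  [6.5→12.5]: (19.35+16.89)/2 × 6 = 108.72
  [12.5→15.5]: (16.89+14.63)/2 × 3 = 47.28
  Sum = 238.2 µg/mL·hr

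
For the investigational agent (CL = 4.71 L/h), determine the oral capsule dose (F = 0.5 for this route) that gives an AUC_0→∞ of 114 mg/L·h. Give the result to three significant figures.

Dose = 1070 mg

Dose = CL × AUC_0→∞ / F
     = 4.71 × 114 / 0.5 = 1073.88 mg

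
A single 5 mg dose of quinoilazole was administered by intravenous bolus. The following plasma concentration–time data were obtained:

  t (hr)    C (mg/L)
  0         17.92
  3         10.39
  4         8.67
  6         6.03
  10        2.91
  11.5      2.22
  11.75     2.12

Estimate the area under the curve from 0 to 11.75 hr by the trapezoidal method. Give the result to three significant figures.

AUC = 89.0 mg/L·hr

Trapezoidal AUC_0→11.75:
  [0→3]: (17.92+10.39)/2 × 3 = 42.465
  [3→4]: (10.39+8.67)/2 × 1 = 9.53
  [4→6]: (8.67+6.03)/2 × 2 = 14.7
  [6→10]: (6.03+2.91)/2 × 4 = 17.88
  [10→11.5]: (2.91+2.22)/2 × 1.5 = 3.8475
  [11.5→11.75]: (2.22+2.12)/2 × 0.25 = 0.5425
  Sum = 88.965 mg/L·hr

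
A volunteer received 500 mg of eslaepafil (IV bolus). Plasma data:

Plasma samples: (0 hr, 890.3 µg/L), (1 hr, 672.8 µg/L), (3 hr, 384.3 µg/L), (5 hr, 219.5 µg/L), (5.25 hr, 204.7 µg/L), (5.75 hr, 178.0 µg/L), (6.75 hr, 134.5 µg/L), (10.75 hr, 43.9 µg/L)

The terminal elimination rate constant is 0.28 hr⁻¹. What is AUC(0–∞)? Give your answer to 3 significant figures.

AUC = 3260 µg/L·hr

Trapezoidal AUC_0→10.75:
  [0→1]: (890.3+672.8)/2 × 1 = 781.55
  [1→3]: (672.8+384.3)/2 × 2 = 1057.1
  [3→5]: (384.3+219.5)/2 × 2 = 603.8
  [5→5.25]: (219.5+204.7)/2 × 0.25 = 53.025
  [5.25→5.75]: (204.7+178.0)/2 × 0.5 = 95.675
  [5.75→6.75]: (178.0+134.5)/2 × 1 = 156.25
  [6.75→10.75]: (134.5+43.9)/2 × 4 = 356.8
  Sum = 3104.2 µg/L·hr
Extrapolated tail: C_last / k_e = 43.9 / 0.28 = 156.786
AUC_0→∞ = 3104.2 + 156.786 = 3260.986 µg/L·hr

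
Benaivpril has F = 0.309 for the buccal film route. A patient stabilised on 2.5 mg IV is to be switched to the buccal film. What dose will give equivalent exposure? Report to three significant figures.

For equal systemic exposure: F × D_ev = D_iv
D_ev = D_iv / F = 2.5 / 0.309 = 8.09061 mg

D_buccal = 8.09 mg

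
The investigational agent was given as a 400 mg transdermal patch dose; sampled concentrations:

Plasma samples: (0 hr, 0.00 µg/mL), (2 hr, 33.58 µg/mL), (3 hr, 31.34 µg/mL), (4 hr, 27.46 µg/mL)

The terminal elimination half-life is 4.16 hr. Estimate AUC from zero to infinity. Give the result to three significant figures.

Trapezoidal AUC_0→4:
  [0→2]: (0.00+33.58)/2 × 2 = 33.58
  [2→3]: (33.58+31.34)/2 × 1 = 32.46
  [3→4]: (31.34+27.46)/2 × 1 = 29.4
  Sum = 95.44 µg/mL·hr
k_e = ln2 / t½ = 0.693147 / 4.16 = 0.1666 hr^-1
Extrapolated tail: C_last / k_e = 27.46 / 0.1666 = 164.826
AUC_0→∞ = 95.44 + 164.826 = 260.266 µg/mL·hr

AUC = 260 µg/mL·hr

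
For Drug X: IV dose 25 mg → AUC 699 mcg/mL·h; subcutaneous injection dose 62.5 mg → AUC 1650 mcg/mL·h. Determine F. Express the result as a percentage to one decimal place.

F = (AUC_ev / D_ev) / (AUC_iv / D_iv)
  = (1650/62.5) / (699/25)
  = 26.4 / 27.96 = 0.9442
  = 94.42%

F = 94.4%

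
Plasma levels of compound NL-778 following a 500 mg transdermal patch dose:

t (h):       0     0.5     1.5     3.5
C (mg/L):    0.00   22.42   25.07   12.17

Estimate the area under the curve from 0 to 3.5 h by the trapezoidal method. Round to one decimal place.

Trapezoidal AUC_0→3.5:
  [0→0.5]: (0.00+22.42)/2 × 0.5 = 5.605
  [0.5→1.5]: (22.42+25.07)/2 × 1 = 23.745
  [1.5→3.5]: (25.07+12.17)/2 × 2 = 37.24
  Sum = 66.59 mg/L·h

AUC = 66.6 mg/L·h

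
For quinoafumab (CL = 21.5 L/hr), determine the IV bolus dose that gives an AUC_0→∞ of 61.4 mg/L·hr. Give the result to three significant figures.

Dose = 1320 mg

Dose_iv = CL × AUC_0→∞
     = 21.5 × 61.4 = 1320.1 mg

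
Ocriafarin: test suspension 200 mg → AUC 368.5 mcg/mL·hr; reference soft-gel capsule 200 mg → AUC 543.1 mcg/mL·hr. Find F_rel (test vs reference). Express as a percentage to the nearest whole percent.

F_rel = (AUC_test/D_test) / (AUC_ref/D_ref)
      = (368.5/200) / (543.1/200)
      = 1.8425 / 2.7155 = 0.6785 = 67.85%

F_rel = 68%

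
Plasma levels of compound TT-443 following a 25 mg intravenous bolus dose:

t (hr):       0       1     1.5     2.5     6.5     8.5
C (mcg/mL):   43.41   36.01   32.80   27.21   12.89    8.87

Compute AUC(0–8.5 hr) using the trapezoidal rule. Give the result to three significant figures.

Trapezoidal AUC_0→8.5:
  [0→1]: (43.41+36.01)/2 × 1 = 39.71
  [1→1.5]: (36.01+32.80)/2 × 0.5 = 17.2025
  [1.5→2.5]: (32.80+27.21)/2 × 1 = 30.005
  [2.5→6.5]: (27.21+12.89)/2 × 4 = 80.2
  [6.5→8.5]: (12.89+8.87)/2 × 2 = 21.76
  Sum = 188.8775 mcg/mL·hr

AUC = 189 mcg/mL·hr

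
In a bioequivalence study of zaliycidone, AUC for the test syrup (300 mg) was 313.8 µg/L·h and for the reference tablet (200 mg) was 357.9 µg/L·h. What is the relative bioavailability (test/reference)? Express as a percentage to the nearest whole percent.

F_rel = 58%

F_rel = (AUC_test/D_test) / (AUC_ref/D_ref)
      = (313.8/300) / (357.9/200)
      = 1.046 / 1.7895 = 0.5845 = 58.45%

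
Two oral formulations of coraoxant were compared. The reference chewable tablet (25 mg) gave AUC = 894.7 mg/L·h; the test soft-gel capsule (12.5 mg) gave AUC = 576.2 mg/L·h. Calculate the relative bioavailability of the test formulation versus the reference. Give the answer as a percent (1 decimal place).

F_rel = (AUC_test/D_test) / (AUC_ref/D_ref)
      = (576.2/12.5) / (894.7/25)
      = 46.096 / 35.788 = 1.2880 = 128.80%

F_rel = 128.8%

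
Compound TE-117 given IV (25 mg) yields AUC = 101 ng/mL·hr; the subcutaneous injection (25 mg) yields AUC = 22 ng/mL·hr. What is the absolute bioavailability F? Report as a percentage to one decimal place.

F = 21.8%

F = (AUC_ev / D_ev) / (AUC_iv / D_iv)
  = (22/25) / (101/25)
  = 0.88 / 4.04 = 0.2178
  = 21.78%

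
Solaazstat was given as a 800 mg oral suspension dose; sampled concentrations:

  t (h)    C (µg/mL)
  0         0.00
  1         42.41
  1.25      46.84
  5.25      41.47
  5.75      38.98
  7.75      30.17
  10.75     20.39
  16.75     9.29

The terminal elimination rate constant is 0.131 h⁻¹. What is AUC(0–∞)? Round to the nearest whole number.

Trapezoidal AUC_0→16.75:
  [0→1]: (0.00+42.41)/2 × 1 = 21.205
  [1→1.25]: (42.41+46.84)/2 × 0.25 = 11.15625
  [1.25→5.25]: (46.84+41.47)/2 × 4 = 176.62
  [5.25→5.75]: (41.47+38.98)/2 × 0.5 = 20.1125
  [5.75→7.75]: (38.98+30.17)/2 × 2 = 69.15
  [7.75→10.75]: (30.17+20.39)/2 × 3 = 75.84
  [10.75→16.75]: (20.39+9.29)/2 × 6 = 89.04
  Sum = 463.12375 µg/mL·h
Extrapolated tail: C_last / k_e = 9.29 / 0.131 = 70.916
AUC_0→∞ = 463.12375 + 70.916 = 534.03975 µg/mL·h

AUC = 534 µg/mL·h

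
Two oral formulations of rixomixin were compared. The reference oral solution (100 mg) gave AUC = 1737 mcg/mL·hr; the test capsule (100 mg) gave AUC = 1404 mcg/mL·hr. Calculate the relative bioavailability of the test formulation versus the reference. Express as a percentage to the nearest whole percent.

F_rel = (AUC_test/D_test) / (AUC_ref/D_ref)
      = (1404/100) / (1737/100)
      = 14.04 / 17.37 = 0.8083 = 80.83%

F_rel = 81%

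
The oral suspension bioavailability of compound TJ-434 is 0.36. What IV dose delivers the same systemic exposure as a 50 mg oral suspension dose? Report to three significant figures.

D_iv = 18.0 mg

Systemic exposure from an extravascular dose = F × D_ev, so the equivalent IV dose is F × D_ev.
D_iv = F × D_ev = 0.36 × 50 = 18 mg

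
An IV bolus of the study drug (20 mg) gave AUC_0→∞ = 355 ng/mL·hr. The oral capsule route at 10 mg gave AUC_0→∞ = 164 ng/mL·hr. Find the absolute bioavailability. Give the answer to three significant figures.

F = 0.924

F = (AUC_ev / D_ev) / (AUC_iv / D_iv)
  = (164/10) / (355/20)
  = 16.4 / 17.75 = 0.9239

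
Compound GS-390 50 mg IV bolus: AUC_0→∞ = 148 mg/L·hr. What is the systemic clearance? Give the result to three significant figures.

CL = 0.338 L/hr

CL = Dose_iv / AUC_0→∞
   = 50 / 148 = 0.337838 L/hr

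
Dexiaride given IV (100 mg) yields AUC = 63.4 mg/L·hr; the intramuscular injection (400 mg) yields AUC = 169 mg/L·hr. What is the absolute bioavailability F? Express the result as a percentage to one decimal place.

F = 66.6%

F = (AUC_ev / D_ev) / (AUC_iv / D_iv)
  = (169/400) / (63.4/100)
  = 0.4225 / 0.634 = 0.6664
  = 66.64%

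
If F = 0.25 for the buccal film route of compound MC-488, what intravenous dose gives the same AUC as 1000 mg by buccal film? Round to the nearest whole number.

D_iv = 250 mg

Systemic exposure from an extravascular dose = F × D_ev, so the equivalent IV dose is F × D_ev.
D_iv = F × D_ev = 0.25 × 1000 = 250 mg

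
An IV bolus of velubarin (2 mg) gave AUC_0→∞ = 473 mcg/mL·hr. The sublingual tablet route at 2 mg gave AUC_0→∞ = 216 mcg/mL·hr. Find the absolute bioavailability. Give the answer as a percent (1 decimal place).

F = 45.7%

F = (AUC_ev / D_ev) / (AUC_iv / D_iv)
  = (216/2) / (473/2)
  = 108 / 236.5 = 0.4567
  = 45.67%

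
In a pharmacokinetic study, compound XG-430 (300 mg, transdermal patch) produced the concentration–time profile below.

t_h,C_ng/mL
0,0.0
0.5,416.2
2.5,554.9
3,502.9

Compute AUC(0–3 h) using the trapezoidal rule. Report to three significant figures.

AUC = 1340 ng/mL·h

Trapezoidal AUC_0→3:
  [0→0.5]: (0.0+416.2)/2 × 0.5 = 104.05
  [0.5→2.5]: (416.2+554.9)/2 × 2 = 971.1
  [2.5→3]: (554.9+502.9)/2 × 0.5 = 264.45
  Sum = 1339.6 ng/mL·h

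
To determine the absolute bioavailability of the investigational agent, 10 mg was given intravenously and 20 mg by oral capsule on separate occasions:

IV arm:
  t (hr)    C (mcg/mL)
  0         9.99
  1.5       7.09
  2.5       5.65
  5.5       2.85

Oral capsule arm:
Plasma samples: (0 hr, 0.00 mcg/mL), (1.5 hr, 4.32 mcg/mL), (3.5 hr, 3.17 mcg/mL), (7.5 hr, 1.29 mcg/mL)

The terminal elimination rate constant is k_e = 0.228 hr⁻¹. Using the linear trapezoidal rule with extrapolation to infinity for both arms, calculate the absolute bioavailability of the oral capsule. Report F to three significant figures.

Trapezoidal AUC_0→5.5 (IV):
  [0→1.5]: (9.99+7.09)/2 × 1.5 = 12.81
  [1.5→2.5]: (7.09+5.65)/2 × 1 = 6.37
  [2.5→5.5]: (5.65+2.85)/2 × 3 = 12.75
  Sum = 31.93 mcg/mL·hr
IV tail: 2.85/0.228 = 12.500; AUC_iv,0→∞ = 31.93 + 12.500 = 44.43 mcg/mL·hr
Trapezoidal AUC_0→7.5 (oral capsule):
  [0→1.5]: (0.00+4.32)/2 × 1.5 = 3.24
  [1.5→3.5]: (4.32+3.17)/2 × 2 = 7.49
  [3.5→7.5]: (3.17+1.29)/2 × 4 = 8.92
  Sum = 19.65 mcg/mL·hr
oral capsule tail: 1.29/0.228 = 5.658; AUC_ev,0→∞ = 19.65 + 5.658 = 25.308 mcg/mL·hr
F = (AUC_ev/D_ev)/(AUC_iv/D_iv) = (25.308/20)/(44.43/10) = 1.2654/4.443 = 0.2848

F = 0.285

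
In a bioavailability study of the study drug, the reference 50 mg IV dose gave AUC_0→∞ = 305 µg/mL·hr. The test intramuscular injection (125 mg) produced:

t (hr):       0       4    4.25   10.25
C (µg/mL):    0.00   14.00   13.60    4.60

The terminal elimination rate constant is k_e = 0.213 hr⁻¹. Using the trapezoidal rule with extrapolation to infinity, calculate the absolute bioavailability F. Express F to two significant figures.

Trapezoidal AUC_0→10.25 (intramuscular injection):
  [0→4]: (0.00+14.00)/2 × 4 = 28.0
  [4→4.25]: (14.00+13.60)/2 × 0.25 = 3.45
  [4.25→10.25]: (13.60+4.60)/2 × 6 = 54.6
  Sum = 86.05 µg/mL·hr
Tail: C_last/k_e = 4.60/0.213 = 21.596
AUC_0→∞ (intramuscular injection) = 86.05 + 21.596 = 107.646 µg/mL·hr
F = (AUC_ev/D_ev)/(AUC_iv/D_iv) = (107.646/125)/(305/50) = 0.861168/6.1 = 0.1412

F = 0.14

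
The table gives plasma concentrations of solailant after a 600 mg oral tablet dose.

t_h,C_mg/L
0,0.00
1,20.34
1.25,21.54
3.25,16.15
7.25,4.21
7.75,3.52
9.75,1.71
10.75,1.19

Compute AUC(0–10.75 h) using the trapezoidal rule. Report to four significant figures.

Trapezoidal AUC_0→10.75:
  [0→1]: (0.00+20.34)/2 × 1 = 10.17
  [1→1.25]: (20.34+21.54)/2 × 0.25 = 5.235
  [1.25→3.25]: (21.54+16.15)/2 × 2 = 37.69
  [3.25→7.25]: (16.15+4.21)/2 × 4 = 40.72
  [7.25→7.75]: (4.21+3.52)/2 × 0.5 = 1.9325
  [7.75→9.75]: (3.52+1.71)/2 × 2 = 5.23
  [9.75→10.75]: (1.71+1.19)/2 × 1 = 1.45
  Sum = 102.4275 mg/L·h

AUC = 102.4 mg/L·h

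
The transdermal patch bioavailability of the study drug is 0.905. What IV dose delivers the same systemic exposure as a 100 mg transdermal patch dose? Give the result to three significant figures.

D_iv = 90.5 mg

Systemic exposure from an extravascular dose = F × D_ev, so the equivalent IV dose is F × D_ev.
D_iv = F × D_ev = 0.905 × 100 = 90.5 mg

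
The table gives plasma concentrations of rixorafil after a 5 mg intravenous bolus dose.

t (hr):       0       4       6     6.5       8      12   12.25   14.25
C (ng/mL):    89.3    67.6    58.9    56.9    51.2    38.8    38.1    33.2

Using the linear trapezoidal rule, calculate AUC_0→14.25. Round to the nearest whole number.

Trapezoidal AUC_0→14.25:
  [0→4]: (89.3+67.6)/2 × 4 = 313.8
  [4→6]: (67.6+58.9)/2 × 2 = 126.5
  [6→6.5]: (58.9+56.9)/2 × 0.5 = 28.95
  [6.5→8]: (56.9+51.2)/2 × 1.5 = 81.075
  [8→12]: (51.2+38.8)/2 × 4 = 180.0
  [12→12.25]: (38.8+38.1)/2 × 0.25 = 9.6125
  [12.25→14.25]: (38.1+33.2)/2 × 2 = 71.3
  Sum = 811.2375 ng/mL·hr

AUC = 811 ng/mL·hr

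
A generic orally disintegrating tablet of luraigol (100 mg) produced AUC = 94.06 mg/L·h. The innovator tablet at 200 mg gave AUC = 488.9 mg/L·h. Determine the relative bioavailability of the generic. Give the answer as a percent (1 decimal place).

F_rel = 38.5%

F_rel = (AUC_test/D_test) / (AUC_ref/D_ref)
      = (94.06/100) / (488.9/200)
      = 0.9406 / 2.4445 = 0.3848 = 38.48%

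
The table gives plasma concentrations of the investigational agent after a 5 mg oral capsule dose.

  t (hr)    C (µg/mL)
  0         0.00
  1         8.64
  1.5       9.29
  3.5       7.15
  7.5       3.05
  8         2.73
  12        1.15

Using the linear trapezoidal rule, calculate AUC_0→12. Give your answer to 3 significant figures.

AUC = 54.8 µg/mL·hr

Trapezoidal AUC_0→12:
  [0→1]: (0.00+8.64)/2 × 1 = 4.32
  [1→1.5]: (8.64+9.29)/2 × 0.5 = 4.4825
  [1.5→3.5]: (9.29+7.15)/2 × 2 = 16.44
  [3.5→7.5]: (7.15+3.05)/2 × 4 = 20.4
  [7.5→8]: (3.05+2.73)/2 × 0.5 = 1.445
  [8→12]: (2.73+1.15)/2 × 4 = 7.76
  Sum = 54.8475 µg/mL·hr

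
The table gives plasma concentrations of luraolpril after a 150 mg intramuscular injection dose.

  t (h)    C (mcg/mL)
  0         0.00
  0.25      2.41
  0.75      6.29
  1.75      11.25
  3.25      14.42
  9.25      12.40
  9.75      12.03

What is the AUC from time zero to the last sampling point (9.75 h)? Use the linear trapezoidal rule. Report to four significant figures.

Trapezoidal AUC_0→9.75:
  [0→0.25]: (0.00+2.41)/2 × 0.25 = 0.30125
  [0.25→0.75]: (2.41+6.29)/2 × 0.5 = 2.175
  [0.75→1.75]: (6.29+11.25)/2 × 1 = 8.77
  [1.75→3.25]: (11.25+14.42)/2 × 1.5 = 19.2525
  [3.25→9.25]: (14.42+12.40)/2 × 6 = 80.46
  [9.25→9.75]: (12.40+12.03)/2 × 0.5 = 6.1075
  Sum = 117.06625 mcg/mL·h

AUC = 117.1 mcg/mL·h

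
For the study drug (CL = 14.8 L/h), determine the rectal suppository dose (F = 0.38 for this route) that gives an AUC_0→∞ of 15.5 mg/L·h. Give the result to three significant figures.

Dose = CL × AUC_0→∞ / F
     = 14.8 × 15.5 / 0.38 = 603.684 mg

Dose = 604 mg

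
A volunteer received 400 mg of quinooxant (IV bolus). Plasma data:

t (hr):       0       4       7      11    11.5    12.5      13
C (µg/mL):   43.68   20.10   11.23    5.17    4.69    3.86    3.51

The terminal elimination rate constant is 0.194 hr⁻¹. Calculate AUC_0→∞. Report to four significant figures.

AUC = 234.0 µg/mL·hr

Trapezoidal AUC_0→13:
  [0→4]: (43.68+20.10)/2 × 4 = 127.56
  [4→7]: (20.10+11.23)/2 × 3 = 46.995
  [7→11]: (11.23+5.17)/2 × 4 = 32.8
  [11→11.5]: (5.17+4.69)/2 × 0.5 = 2.465
  [11.5→12.5]: (4.69+3.86)/2 × 1 = 4.275
  [12.5→13]: (3.86+3.51)/2 × 0.5 = 1.8425
  Sum = 215.9375 µg/mL·hr
Extrapolated tail: C_last / k_e = 3.51 / 0.194 = 18.093
AUC_0→∞ = 215.9375 + 18.093 = 234.0305 µg/mL·hr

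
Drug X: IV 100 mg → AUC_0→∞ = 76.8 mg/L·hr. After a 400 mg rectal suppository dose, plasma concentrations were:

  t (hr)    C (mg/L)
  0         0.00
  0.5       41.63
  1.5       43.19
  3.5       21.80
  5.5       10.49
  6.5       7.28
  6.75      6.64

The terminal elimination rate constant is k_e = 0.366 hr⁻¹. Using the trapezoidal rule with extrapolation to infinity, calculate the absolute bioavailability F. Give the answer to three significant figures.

Trapezoidal AUC_0→6.75 (rectal suppository):
  [0→0.5]: (0.00+41.63)/2 × 0.5 = 10.4075
  [0.5→1.5]: (41.63+43.19)/2 × 1 = 42.41
  [1.5→3.5]: (43.19+21.80)/2 × 2 = 64.99
  [3.5→5.5]: (21.80+10.49)/2 × 2 = 32.29
  [5.5→6.5]: (10.49+7.28)/2 × 1 = 8.885
  [6.5→6.75]: (7.28+6.64)/2 × 0.25 = 1.74
  Sum = 160.7225 mg/L·hr
Tail: C_last/k_e = 6.64/0.366 = 18.142
AUC_0→∞ (rectal suppository) = 160.7225 + 18.142 = 178.8645 mg/L·hr
F = (AUC_ev/D_ev)/(AUC_iv/D_iv) = (178.8645/400)/(76.8/100) = 0.44716125/0.768 = 0.5822

F = 0.582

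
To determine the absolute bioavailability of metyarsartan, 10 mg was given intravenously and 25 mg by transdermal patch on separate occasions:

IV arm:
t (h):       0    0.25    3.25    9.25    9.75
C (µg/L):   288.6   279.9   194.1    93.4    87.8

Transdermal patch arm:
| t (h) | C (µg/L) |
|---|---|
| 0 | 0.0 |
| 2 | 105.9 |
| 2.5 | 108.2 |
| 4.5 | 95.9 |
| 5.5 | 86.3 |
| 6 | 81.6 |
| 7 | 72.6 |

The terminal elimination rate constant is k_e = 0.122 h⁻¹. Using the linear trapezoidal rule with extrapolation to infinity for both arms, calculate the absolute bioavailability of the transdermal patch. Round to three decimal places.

Trapezoidal AUC_0→9.75 (IV):
  [0→0.25]: (288.6+279.9)/2 × 0.25 = 71.0625
  [0.25→3.25]: (279.9+194.1)/2 × 3 = 711.0
  [3.25→9.25]: (194.1+93.4)/2 × 6 = 862.5
  [9.25→9.75]: (93.4+87.8)/2 × 0.5 = 45.3
  Sum = 1689.8625 µg/L·h
IV tail: 87.8/0.122 = 719.672; AUC_iv,0→∞ = 1689.8625 + 719.672 = 2409.5345 µg/L·h
Trapezoidal AUC_0→7 (transdermal patch):
  [0→2]: (0.0+105.9)/2 × 2 = 105.9
  [2→2.5]: (105.9+108.2)/2 × 0.5 = 53.525
  [2.5→4.5]: (108.2+95.9)/2 × 2 = 204.1
  [4.5→5.5]: (95.9+86.3)/2 × 1 = 91.1
  [5.5→6]: (86.3+81.6)/2 × 0.5 = 41.975
  [6→7]: (81.6+72.6)/2 × 1 = 77.1
  Sum = 573.7 µg/L·h
transdermal patch tail: 72.6/0.122 = 595.082; AUC_ev,0→∞ = 573.7 + 595.082 = 1168.782 µg/L·h
F = (AUC_ev/D_ev)/(AUC_iv/D_iv) = (1168.782/25)/(2409.5345/10) = 46.75128/240.95345 = 0.1940

F = 0.194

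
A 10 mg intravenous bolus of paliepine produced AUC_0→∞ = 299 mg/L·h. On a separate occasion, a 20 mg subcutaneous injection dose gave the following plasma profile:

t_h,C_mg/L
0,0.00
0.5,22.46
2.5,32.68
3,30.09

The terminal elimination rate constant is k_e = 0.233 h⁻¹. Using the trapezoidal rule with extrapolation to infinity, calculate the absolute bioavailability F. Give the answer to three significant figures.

F = 0.344

Trapezoidal AUC_0→3 (subcutaneous injection):
  [0→0.5]: (0.00+22.46)/2 × 0.5 = 5.615
  [0.5→2.5]: (22.46+32.68)/2 × 2 = 55.14
  [2.5→3]: (32.68+30.09)/2 × 0.5 = 15.6925
  Sum = 76.4475 mg/L·h
Tail: C_last/k_e = 30.09/0.233 = 129.142
AUC_0→∞ (subcutaneous injection) = 76.4475 + 129.142 = 205.5895 mg/L·h
F = (AUC_ev/D_ev)/(AUC_iv/D_iv) = (205.5895/20)/(299/10) = 10.279475/29.9 = 0.3438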